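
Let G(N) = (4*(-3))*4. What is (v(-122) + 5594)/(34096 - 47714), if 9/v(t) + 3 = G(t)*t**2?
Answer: -121107557/294823510 ≈ -0.41078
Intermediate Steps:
G(N) = -48 (G(N) = -12*4 = -48)
v(t) = 9/(-3 - 48*t**2)
(v(-122) + 5594)/(34096 - 47714) = (3/(-1 - 16*(-122)**2) + 5594)/(34096 - 47714) = (3/(-1 - 16*14884) + 5594)/(-13618) = (3/(-1 - 238144) + 5594)*(-1/13618) = (3/(-238145) + 5594)*(-1/13618) = (3*(-1/238145) + 5594)*(-1/13618) = (-3/238145 + 5594)*(-1/13618) = (1332183127/238145)*(-1/13618) = -121107557/294823510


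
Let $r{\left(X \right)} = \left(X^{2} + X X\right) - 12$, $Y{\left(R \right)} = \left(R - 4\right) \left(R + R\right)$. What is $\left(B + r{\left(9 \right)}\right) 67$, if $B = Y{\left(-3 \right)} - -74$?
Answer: $17822$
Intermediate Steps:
$Y{\left(R \right)} = 2 R \left(-4 + R\right)$ ($Y{\left(R \right)} = \left(-4 + R\right) 2 R = 2 R \left(-4 + R\right)$)
$B = 116$ ($B = 2 \left(-3\right) \left(-4 - 3\right) - -74 = 2 \left(-3\right) \left(-7\right) + 74 = 42 + 74 = 116$)
$r{\left(X \right)} = -12 + 2 X^{2}$ ($r{\left(X \right)} = \left(X^{2} + X^{2}\right) - 12 = 2 X^{2} - 12 = -12 + 2 X^{2}$)
$\left(B + r{\left(9 \right)}\right) 67 = \left(116 - \left(12 - 2 \cdot 9^{2}\right)\right) 67 = \left(116 + \left(-12 + 2 \cdot 81\right)\right) 67 = \left(116 + \left(-12 + 162\right)\right) 67 = \left(116 + 150\right) 67 = 266 \cdot 67 = 17822$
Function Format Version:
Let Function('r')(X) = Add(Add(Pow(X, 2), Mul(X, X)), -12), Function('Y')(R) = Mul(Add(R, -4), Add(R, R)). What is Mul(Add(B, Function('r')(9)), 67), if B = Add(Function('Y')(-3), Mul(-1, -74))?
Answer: 17822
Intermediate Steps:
Function('Y')(R) = Mul(2, R, Add(-4, R)) (Function('Y')(R) = Mul(Add(-4, R), Mul(2, R)) = Mul(2, R, Add(-4, R)))
B = 116 (B = Add(Mul(2, -3, Add(-4, -3)), Mul(-1, -74)) = Add(Mul(2, -3, -7), 74) = Add(42, 74) = 116)
Function('r')(X) = Add(-12, Mul(2, Pow(X, 2))) (Function('r')(X) = Add(Add(Pow(X, 2), Pow(X, 2)), -12) = Add(Mul(2, Pow(X, 2)), -12) = Add(-12, Mul(2, Pow(X, 2))))
Mul(Add(B, Function('r')(9)), 67) = Mul(Add(116, Add(-12, Mul(2, Pow(9, 2)))), 67) = Mul(Add(116, Add(-12, Mul(2, 81))), 67) = Mul(Add(116, Add(-12, 162)), 67) = Mul(Add(116, 150), 67) = Mul(266, 67) = 17822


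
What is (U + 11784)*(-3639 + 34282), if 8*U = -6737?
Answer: 2682335005/8 ≈ 3.3529e+8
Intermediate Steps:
U = -6737/8 (U = (1/8)*(-6737) = -6737/8 ≈ -842.13)
(U + 11784)*(-3639 + 34282) = (-6737/8 + 11784)*(-3639 + 34282) = (87535/8)*30643 = 2682335005/8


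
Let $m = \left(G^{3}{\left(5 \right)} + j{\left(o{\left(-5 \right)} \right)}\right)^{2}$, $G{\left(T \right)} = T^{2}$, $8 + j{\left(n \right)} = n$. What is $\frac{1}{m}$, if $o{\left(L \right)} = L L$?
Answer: $\frac{1}{244672164} \approx 4.0871 \cdot 10^{-9}$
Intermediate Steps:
$o{\left(L \right)} = L^{2}$
$j{\left(n \right)} = -8 + n$
$m = 244672164$ ($m = \left(\left(5^{2}\right)^{3} - \left(8 - \left(-5\right)^{2}\right)\right)^{2} = \left(25^{3} + \left(-8 + 25\right)\right)^{2} = \left(15625 + 17\right)^{2} = 15642^{2} = 244672164$)
$\frac{1}{m} = \frac{1}{244672164}$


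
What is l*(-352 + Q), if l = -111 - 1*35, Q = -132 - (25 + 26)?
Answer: 78110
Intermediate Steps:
Q = -183 (Q = -132 - 1*51 = -132 - 51 = -183)
l = -146 (l = -111 - 35 = -146)
l*(-352 + Q) = -146*(-352 - 183) = -146*(-535) = 78110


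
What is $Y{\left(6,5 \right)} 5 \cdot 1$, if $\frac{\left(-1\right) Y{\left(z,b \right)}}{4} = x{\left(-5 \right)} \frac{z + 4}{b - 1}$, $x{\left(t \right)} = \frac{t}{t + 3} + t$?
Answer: $125$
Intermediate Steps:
$x{\left(t \right)} = t + \frac{t}{3 + t}$ ($x{\left(t \right)} = \frac{t}{3 + t} + t = t + \frac{t}{3 + t}$)
$Y{\left(z,b \right)} = \frac{10 \left(4 + z\right)}{-1 + b}$ ($Y{\left(z,b \right)} = - 4 - \frac{5 \left(4 - 5\right)}{3 - 5} \frac{z + 4}{b - 1} = - 4 \left(-5\right) \frac{1}{-2} \left(-1\right) \frac{4 + z}{-1 + b} = - 4 \left(-5\right) \left(- \frac{1}{2}\right) \left(-1\right) \frac{4 + z}{-1 + b} = - 4 \left(- \frac{5 \frac{4 + z}{-1 + b}}{2}\right) = - 4 \left(- \frac{5 \left(4 + z\right)}{2 \left(-1 + b\right)}\right) = \frac{10 \left(4 + z\right)}{-1 + b}$)
$Y{\left(6,5 \right)} 5 \cdot 1 = \frac{10 \left(4 + 6\right)}{-1 + 5} \cdot 5 \cdot 1 = 10 \cdot \frac{1}{4} \cdot 10 \cdot 5 \cdot 1 = 25 \cdot 5 \cdot 1 = 125 \cdot 1 = 125$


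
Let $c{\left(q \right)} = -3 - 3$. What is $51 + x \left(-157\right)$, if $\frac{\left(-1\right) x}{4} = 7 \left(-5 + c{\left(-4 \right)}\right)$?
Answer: $-48305$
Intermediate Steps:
$c{\left(q \right)} = -6$ ($c{\left(q \right)} = -3 - 3 = -6$)
$x = 308$ ($x = - 4 \cdot 7 \left(-5 - 6\right) = - 4 \cdot 7 \left(-11\right) = \left(-4\right) \left(-77\right) = 308$)
$51 + x \left(-157\right) = 51 + 308 \left(-157\right) = 51 - 48356 = -48305$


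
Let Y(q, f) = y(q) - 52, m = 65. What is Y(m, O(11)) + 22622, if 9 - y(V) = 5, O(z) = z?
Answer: 22574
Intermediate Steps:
y(V) = 4 (y(V) = 9 - 1*5 = 9 - 5 = 4)
Y(q, f) = -48 (Y(q, f) = 4 - 52 = -48)
Y(m, O(11)) + 22622 = -48 + 22622 = 22574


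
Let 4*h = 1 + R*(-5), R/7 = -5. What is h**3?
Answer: 85184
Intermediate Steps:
R = -35 (R = 7*(-5) = -35)
h = 44 (h = (1 - 35*(-5))/4 = (1 + 175)/4 = (1/4)*176 = 44)
h**3 = 44**3 = 85184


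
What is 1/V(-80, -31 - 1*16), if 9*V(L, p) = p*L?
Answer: 9/3760 ≈ 0.0023936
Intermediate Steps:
V(L, p) = L*p/9 (V(L, p) = (p*L)/9 = (L*p)/9 = L*p/9)
1/V(-80, -31 - 1*16) = 1/((1/9)*(-80)*(-31 - 1*16)) = 1/((1/9)*(-80)*(-31 - 16)) = 1/((1/9)*(-80)*(-47)) = 1/(3760/9) = 9/3760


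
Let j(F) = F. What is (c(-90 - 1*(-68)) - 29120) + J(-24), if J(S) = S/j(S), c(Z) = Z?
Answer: -29141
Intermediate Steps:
J(S) = 1 (J(S) = S/S = 1)
(c(-90 - 1*(-68)) - 29120) + J(-24) = ((-90 - 1*(-68)) - 29120) + 1 = ((-90 + 68) - 29120) + 1 = (-22 - 29120) + 1 = -29142 + 1 = -29141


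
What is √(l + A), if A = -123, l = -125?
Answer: 2*I*√62 ≈ 15.748*I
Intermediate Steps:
√(l + A) = √(-125 - 123) = √(-248) = 2*I*√62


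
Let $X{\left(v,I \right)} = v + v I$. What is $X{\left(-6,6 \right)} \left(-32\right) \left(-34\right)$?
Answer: $-45696$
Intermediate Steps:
$X{\left(v,I \right)} = v + I v$
$X{\left(-6,6 \right)} \left(-32\right) \left(-34\right) = - 6 \left(1 + 6\right) \left(-32\right) \left(-34\right) = \left(-6\right) 7 \left(-32\right) \left(-34\right) = \left(-42\right) \left(-32\right) \left(-34\right) = 1344 \left(-34\right) = -45696$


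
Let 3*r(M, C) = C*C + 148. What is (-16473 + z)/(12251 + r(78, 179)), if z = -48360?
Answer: -194499/68942 ≈ -2.8212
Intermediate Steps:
r(M, C) = 148/3 + C²/3 (r(M, C) = (C*C + 148)/3 = (C² + 148)/3 = (148 + C²)/3 = 148/3 + C²/3)
(-16473 + z)/(12251 + r(78, 179)) = (-16473 - 48360)/(12251 + (148/3 + (⅓)*179²)) = -64833/(12251 + (148/3 + (⅓)*32041)) = -64833/(12251 + (148/3 + 32041/3)) = -64833/(12251 + 32189/3) = -64833/68942/3 = -64833*3/68942 = -194499/68942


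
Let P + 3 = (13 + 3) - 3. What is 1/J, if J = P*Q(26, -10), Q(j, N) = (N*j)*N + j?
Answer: 1/26260 ≈ 3.8081e-5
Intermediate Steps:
Q(j, N) = j + j*N**2 (Q(j, N) = j*N**2 + j = j + j*N**2)
P = 10 (P = -3 + ((13 + 3) - 3) = -3 + (16 - 3) = -3 + 13 = 10)
J = 26260 (J = 10*(26*(1 + (-10)**2)) = 10*(26*(1 + 100)) = 10*(26*101) = 10*2626 = 26260)
1/J = 1/26260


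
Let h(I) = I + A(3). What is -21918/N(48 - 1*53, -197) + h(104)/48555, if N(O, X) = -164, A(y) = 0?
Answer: 40932521/306270 ≈ 133.65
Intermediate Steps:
h(I) = I (h(I) = I + 0 = I)
-21918/N(48 - 1*53, -197) + h(104)/48555 = -21918/(-164) + 104/48555 = -21918*(-1/164) + 104*(1/48555) = 10959/82 + 8/3735 = 40932521/306270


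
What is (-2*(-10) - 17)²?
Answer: 9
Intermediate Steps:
(-2*(-10) - 17)² = (20 - 17)² = 3² = 9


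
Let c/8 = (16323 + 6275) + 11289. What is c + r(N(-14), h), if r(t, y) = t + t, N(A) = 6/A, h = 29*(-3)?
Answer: 1897666/7 ≈ 2.7110e+5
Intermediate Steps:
h = -87
c = 271096 (c = 8*((16323 + 6275) + 11289) = 8*(22598 + 11289) = 8*33887 = 271096)
r(t, y) = 2*t
c + r(N(-14), h) = 271096 + 2*(6/(-14)) = 271096 + 2*(6*(-1/14)) = 271096 + 2*(-3/7) = 271096 - 6/7 = 1897666/7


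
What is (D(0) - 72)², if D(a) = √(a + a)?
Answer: 5184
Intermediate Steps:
D(a) = √2*√a (D(a) = √(2*a) = √2*√a)
(D(0) - 72)² = (√2*√0 - 72)² = (√2*0 - 72)² = (0 - 72)² = (-72)² = 5184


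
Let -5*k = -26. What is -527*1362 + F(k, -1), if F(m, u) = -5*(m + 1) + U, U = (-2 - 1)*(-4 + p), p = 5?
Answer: -717808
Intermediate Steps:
k = 26/5 (k = -⅕*(-26) = 26/5 ≈ 5.2000)
U = -3 (U = (-2 - 1)*(-4 + 5) = -3*1 = -3)
F(m, u) = -8 - 5*m (F(m, u) = -5*(m + 1) - 3 = -5*(1 + m) - 3 = (-5 - 5*m) - 3 = -8 - 5*m)
-527*1362 + F(k, -1) = -527*1362 + (-8 - 5*26/5) = -717774 + (-8 - 26) = -717774 - 34 = -717808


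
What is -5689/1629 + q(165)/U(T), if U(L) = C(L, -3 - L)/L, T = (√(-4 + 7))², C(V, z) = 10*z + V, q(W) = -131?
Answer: 105308/30951 ≈ 3.4024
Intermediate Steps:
C(V, z) = V + 10*z
T = 3 (T = (√3)² = 3)
U(L) = (-30 - 9*L)/L (U(L) = (L + 10*(-3 - L))/L = (L + (-30 - 10*L))/L = (-30 - 9*L)/L)
-5689/1629 + q(165)/U(T) = -5689/1629 - 131/(-9 - 30/3) = -5689*1/1629 - 131/(-9 - 30*⅓) = -5689/1629 - 131/(-9 - 10) = -5689/1629 - 131/(-19) = -5689/1629 - 131*(-1/19) = -5689/1629 + 131/19 = 105308/30951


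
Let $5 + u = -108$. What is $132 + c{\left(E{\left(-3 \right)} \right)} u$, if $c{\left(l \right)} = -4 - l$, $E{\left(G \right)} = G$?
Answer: $245$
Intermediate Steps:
$u = -113$ ($u = -5 - 108 = -113$)
$132 + c{\left(E{\left(-3 \right)} \right)} u = 132 + \left(-4 - -3\right) \left(-113\right) = 132 + \left(-4 + 3\right) \left(-113\right) = 132 - -113 = 132 + 113 = 245$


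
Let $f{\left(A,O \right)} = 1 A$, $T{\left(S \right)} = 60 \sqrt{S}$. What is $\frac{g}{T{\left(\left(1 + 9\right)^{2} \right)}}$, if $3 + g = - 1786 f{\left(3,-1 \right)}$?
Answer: $- \frac{1787}{200} \approx -8.935$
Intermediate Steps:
$f{\left(A,O \right)} = A$
$g = -5361$ ($g = -3 - 5358 = -5361$)
$\frac{g}{T{\left(\left(1 + 9\right)^{2} \right)}} = - \frac{5361}{60 \sqrt{\left(1 + 9\right)^{2}}} = - \frac{5361}{60 \sqrt{10^{2}}} = - \frac{5361}{60 \sqrt{100}} = - \frac{5361}{60 \cdot 10} = - \frac{5361}{600} = \left(-5361\right) \frac{1}{600} = - \frac{1787}{200}$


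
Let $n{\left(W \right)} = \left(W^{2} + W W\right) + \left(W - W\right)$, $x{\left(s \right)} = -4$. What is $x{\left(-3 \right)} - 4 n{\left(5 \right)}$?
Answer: $-204$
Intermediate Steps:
$n{\left(W \right)} = 2 W^{2}$ ($n{\left(W \right)} = \left(W^{2} + W^{2}\right) + 0 = 2 W^{2} + 0 = 2 W^{2}$)
$x{\left(-3 \right)} - 4 n{\left(5 \right)} = -4 - 4 \cdot 2 \cdot 5^{2} = -4 - 4 \cdot 2 \cdot 25 = -4 - 200 = -204$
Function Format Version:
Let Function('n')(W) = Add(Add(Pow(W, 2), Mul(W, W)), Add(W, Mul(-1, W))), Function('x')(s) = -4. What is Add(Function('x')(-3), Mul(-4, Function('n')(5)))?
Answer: -204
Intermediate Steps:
Function('n')(W) = Mul(2, Pow(W, 2)) (Function('n')(W) = Add(Add(Pow(W, 2), Pow(W, 2)), 0) = Add(Mul(2, Pow(W, 2)), 0) = Mul(2, Pow(W, 2)))
Add(Function('x')(-3), Mul(-4, Function('n')(5))) = Add(-4, Mul(-4, Mul(2, Pow(5, 2)))) = Add(-4, Mul(-4, Mul(2, 25))) = Add(-4, Mul(-4, 50)) = Add(-4, -200) = -204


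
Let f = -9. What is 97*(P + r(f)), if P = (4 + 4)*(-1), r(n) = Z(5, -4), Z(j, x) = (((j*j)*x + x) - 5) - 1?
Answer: -11446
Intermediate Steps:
Z(j, x) = -6 + x + x*j**2 (Z(j, x) = ((j**2*x + x) - 5) - 1 = ((x*j**2 + x) - 5) - 1 = ((x + x*j**2) - 5) - 1 = (-5 + x + x*j**2) - 1 = -6 + x + x*j**2)
r(n) = -110 (r(n) = -6 - 4 - 4*5**2 = -6 - 4 - 4*25 = -6 - 4 - 100 = -110)
P = -8 (P = 8*(-1) = -8)
97*(P + r(f)) = 97*(-8 - 110) = 97*(-118) = -11446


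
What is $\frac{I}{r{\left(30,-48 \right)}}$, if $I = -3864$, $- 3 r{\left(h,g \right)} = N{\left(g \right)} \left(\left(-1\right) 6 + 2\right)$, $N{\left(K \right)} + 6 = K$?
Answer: $\frac{161}{3} \approx 53.667$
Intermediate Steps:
$N{\left(K \right)} = -6 + K$
$r{\left(h,g \right)} = -8 + \frac{4 g}{3}$ ($r{\left(h,g \right)} = - \frac{\left(-6 + g\right) \left(\left(-1\right) 6 + 2\right)}{3} = - \frac{\left(-6 + g\right) \left(-6 + 2\right)}{3} = - \frac{\left(-6 + g\right) \left(-4\right)}{3} = - \frac{24 - 4 g}{3} = -8 + \frac{4 g}{3}$)
$\frac{I}{r{\left(30,-48 \right)}} = - \frac{3864}{-8 + \frac{4}{3} \left(-48\right)} = - \frac{3864}{-8 - 64} = - \frac{3864}{-72} = \left(-3864\right) \left(- \frac{1}{72}\right) = \frac{161}{3}$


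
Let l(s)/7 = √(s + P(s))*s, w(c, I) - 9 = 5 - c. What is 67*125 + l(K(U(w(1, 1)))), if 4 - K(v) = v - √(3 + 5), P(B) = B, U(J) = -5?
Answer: 8375 + 7*√2*(9 + 2*√2)^(3/2) ≈ 8777.7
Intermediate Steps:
w(c, I) = 14 - c (w(c, I) = 9 + (5 - c) = 14 - c)
K(v) = 4 - v + 2*√2 (K(v) = 4 - (v - √(3 + 5)) = 4 - (v - √8) = 4 - (v - 2*√2) = 4 + (-v + 2*√2) = 4 - v + 2*√2)
l(s) = 7*√2*s^(3/2) (l(s) = 7*(√(s + s)*s) = 7*(√(2*s)*s) = 7*((√2*√s)*s) = 7*(√2*s^(3/2)) = 7*√2*s^(3/2))
67*125 + l(K(U(w(1, 1)))) = 67*125 + 7*√2*(4 - 1*(-5) + 2*√2)^(3/2) = 8375 + 7*√2*(4 + 5 + 2*√2)^(3/2) = 8375 + 7*√2*(9 + 2*√2)^(3/2)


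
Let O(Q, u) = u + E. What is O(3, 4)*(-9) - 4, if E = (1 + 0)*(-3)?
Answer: -13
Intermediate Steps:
E = -3 (E = 1*(-3) = -3)
O(Q, u) = -3 + u (O(Q, u) = u - 3 = -3 + u)
O(3, 4)*(-9) - 4 = (-3 + 4)*(-9) - 4 = 1*(-9) - 4 = -9 - 4 = -13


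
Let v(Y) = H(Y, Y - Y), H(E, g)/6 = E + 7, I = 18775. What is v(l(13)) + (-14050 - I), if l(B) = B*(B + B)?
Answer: -30755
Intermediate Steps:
l(B) = 2*B² (l(B) = B*(2*B) = 2*B²)
H(E, g) = 42 + 6*E (H(E, g) = 6*(E + 7) = 6*(7 + E) = 42 + 6*E)
v(Y) = 42 + 6*Y
v(l(13)) + (-14050 - I) = (42 + 6*(2*13²)) + (-14050 - 1*18775) = (42 + 6*(2*169)) + (-14050 - 18775) = (42 + 6*338) - 32825 = (42 + 2028) - 32825 = 2070 - 32825 = -30755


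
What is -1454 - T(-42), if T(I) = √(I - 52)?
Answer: -1454 - I*√94 ≈ -1454.0 - 9.6954*I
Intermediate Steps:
T(I) = √(-52 + I)
-1454 - T(-42) = -1454 - √(-52 - 42) = -1454 - √(-94) = -1454 - I*√94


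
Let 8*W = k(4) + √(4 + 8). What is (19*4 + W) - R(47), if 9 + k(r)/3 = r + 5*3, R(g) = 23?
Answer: 227/4 + √3/4 ≈ 57.183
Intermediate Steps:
k(r) = 18 + 3*r (k(r) = -27 + 3*(r + 5*3) = -27 + 3*(r + 15) = -27 + 3*(15 + r) = -27 + (45 + 3*r) = 18 + 3*r)
W = 15/4 + √3/4 (W = ((18 + 3*4) + √(4 + 8))/8 = ((18 + 12) + √12)/8 = (30 + 2*√3)/8 = 15/4 + √3/4 ≈ 4.1830)
(19*4 + W) - R(47) = (19*4 + (15/4 + √3/4)) - 1*23 = (76 + (15/4 + √3/4)) - 23 = (319/4 + √3/4) - 23 = 227/4 + √3/4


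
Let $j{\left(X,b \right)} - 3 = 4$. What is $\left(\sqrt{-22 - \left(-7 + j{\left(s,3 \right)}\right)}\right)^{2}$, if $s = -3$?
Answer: $-22$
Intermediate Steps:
$j{\left(X,b \right)} = 7$ ($j{\left(X,b \right)} = 3 + 4 = 7$)
$\left(\sqrt{-22 - \left(-7 + j{\left(s,3 \right)}\right)}\right)^{2} = \left(\sqrt{-22 + \left(7 - 7\right)}\right)^{2} = \left(\sqrt{-22 + 0}\right)^{2} = \left(\sqrt{-22}\right)^{2} = \left(i \sqrt{22}\right)^{2} = -22$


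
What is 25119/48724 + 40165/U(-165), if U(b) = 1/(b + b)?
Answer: -645809796681/48724 ≈ -1.3254e+7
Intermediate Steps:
U(b) = 1/(2*b)
25119/48724 + 40165/U(-165) = 25119/48724 + 40165/(((½)/(-165))) = 25119*(1/48724) + 40165/(((½)*(-1/165))) = 25119/48724 + 40165/(-1/330) = 25119/48724 + 40165*(-330) = 25119/48724 - 13254450 = -645809796681/48724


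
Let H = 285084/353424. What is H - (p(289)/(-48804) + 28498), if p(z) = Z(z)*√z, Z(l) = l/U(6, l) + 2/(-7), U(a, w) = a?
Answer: -430091980156957/15092441784 ≈ -28497.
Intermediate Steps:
H = 23757/29452 (H = 285084*(1/353424) = 23757/29452 ≈ 0.80663)
Z(l) = -2/7 + l/6 (Z(l) = l/6 + 2/(-7) = l*(⅙) + 2*(-⅐) = l/6 - 2/7 = -2/7 + l/6)
p(z) = √z*(-2/7 + z/6) (p(z) = (-2/7 + z/6)*√z = √z*(-2/7 + z/6))
H - (p(289)/(-48804) + 28498) = 23757/29452 - ((√289*(-12 + 7*289)/42)/(-48804) + 28498) = 23757/29452 - (((1/42)*17*(-12 + 2023))*(-1/48804) + 28498) = 23757/29452 - (((1/42)*17*2011)*(-1/48804) + 28498) = 23757/29452 - ((34187/42)*(-1/48804) + 28498) = 23757/29452 - (-34187/2049768 + 28498) = 23757/29452 - 1*58414254277/2049768 = 23757/29452 - 58414254277/2049768 = -430091980156957/15092441784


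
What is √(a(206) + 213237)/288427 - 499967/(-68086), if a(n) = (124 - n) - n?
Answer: 499967/68086 + 9*√2629/288427 ≈ 7.3448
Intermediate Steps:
a(n) = 124 - 2*n
√(a(206) + 213237)/288427 - 499967/(-68086) = √((124 - 2*206) + 213237)/288427 - 499967/(-68086) = √((124 - 412) + 213237)*(1/288427) - 499967*(-1/68086) = √(-288 + 213237)*(1/288427) + 499967/68086 = √212949*(1/288427) + 499967/68086 = (9*√2629)*(1/288427) + 499967/68086 = 9*√2629/288427 + 499967/68086 = 499967/68086 + 9*√2629/288427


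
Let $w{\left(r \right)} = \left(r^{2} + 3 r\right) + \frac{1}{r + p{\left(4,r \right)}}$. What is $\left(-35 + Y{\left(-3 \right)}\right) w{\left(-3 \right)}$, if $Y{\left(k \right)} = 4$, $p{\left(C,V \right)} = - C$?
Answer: $\frac{31}{7} \approx 4.4286$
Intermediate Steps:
$w{\left(r \right)} = r^{2} + \frac{1}{-4 + r} + 3 r$ ($w{\left(r \right)} = \left(r^{2} + 3 r\right) + \frac{1}{r - 4} = \left(r^{2} + 3 r\right) + \frac{1}{-4 + r} = r^{2} + \frac{1}{-4 + r} + 3 r$)
$\left(-35 + Y{\left(-3 \right)}\right) w{\left(-3 \right)} = \left(-35 + 4\right) \frac{1 + \left(-3\right)^{3} - \left(-3\right)^{2} - -36}{-4 - 3} = - 31 \frac{1 - 27 - 9 + 36}{-7} = - 31 \left(- \frac{1 - 27 - 9 + 36}{7}\right) = - 31 \left(\left(- \frac{1}{7}\right) 1\right) = \left(-31\right) \left(- \frac{1}{7}\right) = \frac{31}{7}$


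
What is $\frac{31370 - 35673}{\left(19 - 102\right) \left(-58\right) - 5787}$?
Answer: $\frac{4303}{973} \approx 4.4224$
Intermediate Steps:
$\frac{31370 - 35673}{\left(19 - 102\right) \left(-58\right) - 5787} = - \frac{4303}{\left(-83\right) \left(-58\right) - 5787} = - \frac{4303}{4814 - 5787} = - \frac{4303}{-973} = \left(-4303\right) \left(- \frac{1}{973}\right) = \frac{4303}{973}$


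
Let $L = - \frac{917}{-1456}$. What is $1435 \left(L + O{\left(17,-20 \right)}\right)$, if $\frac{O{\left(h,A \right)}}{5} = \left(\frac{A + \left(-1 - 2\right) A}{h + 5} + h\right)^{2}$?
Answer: $\frac{63970593785}{25168} \approx 2.5417 \cdot 10^{6}$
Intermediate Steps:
$O{\left(h,A \right)} = 5 \left(h - \frac{2 A}{5 + h}\right)^{2}$ ($O{\left(h,A \right)} = 5 \left(\frac{A + \left(-1 - 2\right) A}{h + 5} + h\right)^{2} = 5 \left(\frac{A - 3 A}{5 + h} + h\right)^{2} = 5 \left(\frac{\left(-2\right) A}{5 + h} + h\right)^{2} = 5 \left(- \frac{2 A}{5 + h} + h\right)^{2} = 5 \left(h - \frac{2 A}{5 + h}\right)^{2}$)
$L = \frac{131}{208}$ ($L = \left(-917\right) \left(- \frac{1}{1456}\right) = \frac{131}{208} \approx 0.62981$)
$1435 \left(L + O{\left(17,-20 \right)}\right) = 1435 \left(\frac{131}{208} + \frac{5 \left(17^{2} - -40 + 5 \cdot 17\right)^{2}}{\left(5 + 17\right)^{2}}\right) = 1435 \left(\frac{131}{208} + \frac{5 \left(289 + 40 + 85\right)^{2}}{484}\right) = 1435 \left(\frac{131}{208} + 5 \cdot \frac{1}{484} \cdot 414^{2}\right) = 1435 \left(\frac{131}{208} + 5 \cdot \frac{1}{484} \cdot 171396\right) = 1435 \left(\frac{131}{208} + \frac{214245}{121}\right) = 1435 \cdot \frac{44578811}{25168} = \frac{63970593785}{25168}$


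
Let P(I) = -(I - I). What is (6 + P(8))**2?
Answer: 36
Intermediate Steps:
P(I) = 0 (P(I) = -1*0 = 0)
(6 + P(8))**2 = (6 + 0)**2 = 6**2 = 36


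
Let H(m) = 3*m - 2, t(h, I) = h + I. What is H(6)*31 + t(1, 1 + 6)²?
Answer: 560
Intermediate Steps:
t(h, I) = I + h
H(m) = -2 + 3*m
H(6)*31 + t(1, 1 + 6)² = (-2 + 3*6)*31 + ((1 + 6) + 1)² = (-2 + 18)*31 + (7 + 1)² = 16*31 + 8² = 496 + 64 = 560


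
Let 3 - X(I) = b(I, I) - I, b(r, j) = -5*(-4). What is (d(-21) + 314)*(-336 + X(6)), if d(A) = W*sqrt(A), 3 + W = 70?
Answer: -108958 - 23249*I*sqrt(21) ≈ -1.0896e+5 - 1.0654e+5*I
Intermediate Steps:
W = 67 (W = -3 + 70 = 67)
b(r, j) = 20
d(A) = 67*sqrt(A)
X(I) = -17 + I (X(I) = 3 - (20 - I) = 3 + (-20 + I) = -17 + I)
(d(-21) + 314)*(-336 + X(6)) = (67*sqrt(-21) + 314)*(-336 + (-17 + 6)) = (67*(I*sqrt(21)) + 314)*(-336 - 11) = (67*I*sqrt(21) + 314)*(-347) = (314 + 67*I*sqrt(21))*(-347) = -108958 - 23249*I*sqrt(21)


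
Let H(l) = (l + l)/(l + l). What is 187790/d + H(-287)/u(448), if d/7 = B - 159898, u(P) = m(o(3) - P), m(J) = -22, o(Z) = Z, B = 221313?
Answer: 740295/1891582 ≈ 0.39136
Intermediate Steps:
H(l) = 1 (H(l) = (2*l)/((2*l)) = (2*l)*(1/(2*l)) = 1)
u(P) = -22
d = 429905 (d = 7*(221313 - 159898) = 7*61415 = 429905)
187790/d + H(-287)/u(448) = 187790/429905 + 1/(-22) = 187790*(1/429905) + 1*(-1/22) = 37558/85981 - 1/22 = 740295/1891582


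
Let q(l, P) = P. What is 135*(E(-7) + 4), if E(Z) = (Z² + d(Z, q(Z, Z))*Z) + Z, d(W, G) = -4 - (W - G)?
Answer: 9990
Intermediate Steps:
d(W, G) = -4 + G - W (d(W, G) = -4 + (G - W) = -4 + G - W)
E(Z) = Z² - 3*Z (E(Z) = (Z² + (-4 + Z - Z)*Z) + Z = (Z² - 4*Z) + Z = Z² - 3*Z)
135*(E(-7) + 4) = 135*(-7*(-3 - 7) + 4) = 135*(-7*(-10) + 4) = 135*(70 + 4) = 135*74 = 9990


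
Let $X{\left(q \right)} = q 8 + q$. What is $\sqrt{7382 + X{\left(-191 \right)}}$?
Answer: $\sqrt{5663} \approx 75.253$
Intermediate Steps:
$X{\left(q \right)} = 9 q$ ($X{\left(q \right)} = 8 q + q = 9 q$)
$\sqrt{7382 + X{\left(-191 \right)}} = \sqrt{7382 + 9 \left(-191\right)} = \sqrt{7382 - 1719} = \sqrt{5663}$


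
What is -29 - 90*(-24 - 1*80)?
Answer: 9331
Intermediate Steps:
-29 - 90*(-24 - 1*80) = -29 - 90*(-24 - 80) = -29 - 90*(-104) = -29 + 9360 = 9331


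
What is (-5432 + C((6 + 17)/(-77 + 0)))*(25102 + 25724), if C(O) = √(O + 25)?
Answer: -276086832 + 50826*√146454/77 ≈ -2.7583e+8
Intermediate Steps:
C(O) = √(25 + O)
(-5432 + C((6 + 17)/(-77 + 0)))*(25102 + 25724) = (-5432 + √(25 + (6 + 17)/(-77 + 0)))*(25102 + 25724) = (-5432 + √(25 + 23/(-77)))*50826 = (-5432 + √(25 + 23*(-1/77)))*50826 = (-5432 + √(25 - 23/77))*50826 = (-5432 + √(1902/77))*50826 = (-5432 + √146454/77)*50826 = -276086832 + 50826*√146454/77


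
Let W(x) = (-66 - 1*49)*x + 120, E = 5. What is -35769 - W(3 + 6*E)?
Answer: -32094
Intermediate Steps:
W(x) = 120 - 115*x (W(x) = (-66 - 49)*x + 120 = -115*x + 120 = 120 - 115*x)
-35769 - W(3 + 6*E) = -35769 - (120 - 115*(3 + 6*5)) = -35769 - (120 - 115*(3 + 30)) = -35769 - (120 - 115*33) = -35769 - (120 - 3795) = -35769 - 1*(-3675) = -35769 + 3675 = -32094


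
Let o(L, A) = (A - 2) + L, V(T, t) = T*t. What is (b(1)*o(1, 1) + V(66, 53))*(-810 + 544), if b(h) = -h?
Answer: -930468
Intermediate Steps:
o(L, A) = -2 + A + L (o(L, A) = (-2 + A) + L = -2 + A + L)
(b(1)*o(1, 1) + V(66, 53))*(-810 + 544) = ((-1*1)*(-2 + 1 + 1) + 66*53)*(-810 + 544) = (-1*0 + 3498)*(-266) = (0 + 3498)*(-266) = 3498*(-266) = -930468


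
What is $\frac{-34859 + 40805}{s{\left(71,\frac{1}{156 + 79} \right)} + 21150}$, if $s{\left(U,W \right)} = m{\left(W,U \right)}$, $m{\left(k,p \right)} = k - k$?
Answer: $\frac{991}{3525} \approx 0.28113$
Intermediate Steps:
$m{\left(k,p \right)} = 0$
$s{\left(U,W \right)} = 0$
$\frac{-34859 + 40805}{s{\left(71,\frac{1}{156 + 79} \right)} + 21150} = \frac{-34859 + 40805}{0 + 21150} = \frac{5946}{21150} = 5946 \cdot \frac{1}{21150} = \frac{991}{3525}$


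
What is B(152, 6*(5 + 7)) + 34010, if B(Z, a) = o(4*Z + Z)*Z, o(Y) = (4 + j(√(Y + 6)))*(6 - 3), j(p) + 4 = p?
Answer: 34010 + 456*√766 ≈ 46631.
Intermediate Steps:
j(p) = -4 + p
o(Y) = 3*√(6 + Y) (o(Y) = (4 + (-4 + √(Y + 6)))*(6 - 3) = (4 + (-4 + √(6 + Y)))*3 = √(6 + Y)*3 = 3*√(6 + Y))
B(Z, a) = 3*Z*√(6 + 5*Z) (B(Z, a) = (3*√(6 + (4*Z + Z)))*Z = (3*√(6 + 5*Z))*Z = 3*Z*√(6 + 5*Z))
B(152, 6*(5 + 7)) + 34010 = 3*152*√(6 + 5*152) + 34010 = 3*152*√(6 + 760) + 34010 = 3*152*√766 + 34010 = 456*√766 + 34010 = 34010 + 456*√766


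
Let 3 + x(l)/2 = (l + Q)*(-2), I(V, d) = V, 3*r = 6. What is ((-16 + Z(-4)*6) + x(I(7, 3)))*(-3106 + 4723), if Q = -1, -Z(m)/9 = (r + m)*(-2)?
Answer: -423654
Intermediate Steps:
r = 2 (r = (1/3)*6 = 2)
Z(m) = 36 + 18*m (Z(m) = -9*(2 + m)*(-2) = -9*(-4 - 2*m) = 36 + 18*m)
x(l) = -2 - 4*l (x(l) = -6 + 2*((l - 1)*(-2)) = -6 + 2*((-1 + l)*(-2)) = -6 + 2*(2 - 2*l) = -6 + (4 - 4*l) = -2 - 4*l)
((-16 + Z(-4)*6) + x(I(7, 3)))*(-3106 + 4723) = ((-16 + (36 + 18*(-4))*6) + (-2 - 4*7))*(-3106 + 4723) = ((-16 + (36 - 72)*6) + (-2 - 28))*1617 = ((-16 - 36*6) - 30)*1617 = ((-16 - 216) - 30)*1617 = (-232 - 30)*1617 = -262*1617 = -423654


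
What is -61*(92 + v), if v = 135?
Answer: -13847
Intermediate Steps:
-61*(92 + v) = -61*(92 + 135) = -61*227 = -13847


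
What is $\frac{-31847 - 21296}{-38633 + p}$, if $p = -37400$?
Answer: $\frac{53143}{76033} \approx 0.69895$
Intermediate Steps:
$\frac{-31847 - 21296}{-38633 + p} = \frac{-31847 - 21296}{-38633 - 37400} = - \frac{53143}{-76033} = \left(-53143\right) \left(- \frac{1}{76033}\right) = \frac{53143}{76033}$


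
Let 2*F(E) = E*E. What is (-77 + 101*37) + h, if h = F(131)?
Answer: 24481/2 ≈ 12241.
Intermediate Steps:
F(E) = E²/2 (F(E) = (E*E)/2 = E²/2)
h = 17161/2 (h = (½)*131² = (½)*17161 = 17161/2 ≈ 8580.5)
(-77 + 101*37) + h = (-77 + 101*37) + 17161/2 = (-77 + 3737) + 17161/2 = 3660 + 17161/2 = 24481/2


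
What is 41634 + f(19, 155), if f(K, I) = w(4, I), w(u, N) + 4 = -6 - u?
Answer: 41620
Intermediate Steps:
w(u, N) = -10 - u (w(u, N) = -4 + (-6 - u) = -10 - u)
f(K, I) = -14 (f(K, I) = -10 - 1*4 = -10 - 4 = -14)
41634 + f(19, 155) = 41634 - 14 = 41620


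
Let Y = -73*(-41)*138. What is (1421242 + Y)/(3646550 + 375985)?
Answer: 1834276/4022535 ≈ 0.45600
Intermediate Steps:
Y = 413034 (Y = 2993*138 = 413034)
(1421242 + Y)/(3646550 + 375985) = (1421242 + 413034)/(3646550 + 375985) = 1834276/4022535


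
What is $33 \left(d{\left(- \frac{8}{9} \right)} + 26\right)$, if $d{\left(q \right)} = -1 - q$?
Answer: $\frac{2563}{3} \approx 854.33$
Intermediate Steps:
$33 \left(d{\left(- \frac{8}{9} \right)} + 26\right) = 33 \left(\left(-1 - - \frac{8}{9}\right) + 26\right) = 33 \left(\left(-1 + \frac{8}{9}\right) + 26\right) = 33 \left(- \frac{1}{9} + 26\right) = 33 \cdot \frac{233}{9} = \frac{2563}{3}$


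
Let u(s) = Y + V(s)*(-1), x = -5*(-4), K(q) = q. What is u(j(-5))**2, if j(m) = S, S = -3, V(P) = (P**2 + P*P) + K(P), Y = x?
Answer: 25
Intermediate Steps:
x = 20
Y = 20
V(P) = P + 2*P**2 (V(P) = (P**2 + P*P) + P = (P**2 + P**2) + P = 2*P**2 + P = P + 2*P**2)
j(m) = -3
u(s) = 20 - s*(1 + 2*s) (u(s) = 20 + (s*(1 + 2*s))*(-1) = 20 - s*(1 + 2*s))
u(j(-5))**2 = (20 - 1*(-3) - 2*(-3)**2)**2 = (20 + 3 - 2*9)**2 = (20 + 3 - 18)**2 = 5**2 = 25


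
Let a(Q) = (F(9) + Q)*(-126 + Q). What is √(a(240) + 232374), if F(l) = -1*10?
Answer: √258594 ≈ 508.52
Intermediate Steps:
F(l) = -10
a(Q) = (-126 + Q)*(-10 + Q) (a(Q) = (-10 + Q)*(-126 + Q) = (-126 + Q)*(-10 + Q))
√(a(240) + 232374) = √((1260 + 240² - 136*240) + 232374) = √((1260 + 57600 - 32640) + 232374) = √(26220 + 232374) = √258594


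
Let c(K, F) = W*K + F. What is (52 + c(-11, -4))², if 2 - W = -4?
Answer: 324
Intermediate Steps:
W = 6 (W = 2 - 1*(-4) = 2 + 4 = 6)
c(K, F) = F + 6*K (c(K, F) = 6*K + F = F + 6*K)
(52 + c(-11, -4))² = (52 + (-4 + 6*(-11)))² = (52 + (-4 - 66))² = (52 - 70)² = (-18)² = 324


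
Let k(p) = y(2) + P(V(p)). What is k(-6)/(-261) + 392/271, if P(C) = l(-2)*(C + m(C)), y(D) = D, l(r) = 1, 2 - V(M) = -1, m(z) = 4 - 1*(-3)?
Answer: 33020/23577 ≈ 1.4005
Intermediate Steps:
m(z) = 7 (m(z) = 4 + 3 = 7)
V(M) = 3 (V(M) = 2 - 1*(-1) = 2 + 1 = 3)
P(C) = 7 + C (P(C) = 1*(C + 7) = 1*(7 + C) = 7 + C)
k(p) = 12 (k(p) = 2 + (7 + 3) = 2 + 10 = 12)
k(-6)/(-261) + 392/271 = 12/(-261) + 392/271 = 12*(-1/261) + 392*(1/271) = -4/87 + 392/271 = 33020/23577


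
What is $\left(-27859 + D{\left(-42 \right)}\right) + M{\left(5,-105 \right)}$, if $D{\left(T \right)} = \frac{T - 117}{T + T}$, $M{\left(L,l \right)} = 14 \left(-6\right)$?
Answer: $- \frac{782351}{28} \approx -27941.0$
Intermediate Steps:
$M{\left(L,l \right)} = -84$
$D{\left(T \right)} = \frac{-117 + T}{2 T}$
$\left(-27859 + D{\left(-42 \right)}\right) + M{\left(5,-105 \right)} = \left(-27859 + \frac{-117 - 42}{2 \left(-42\right)}\right) - 84 = \left(-27859 + \frac{1}{2} \left(- \frac{1}{42}\right) \left(-159\right)\right) - 84 = \left(-27859 + \frac{53}{28}\right) - 84 = - \frac{779999}{28} - 84 = - \frac{782351}{28}$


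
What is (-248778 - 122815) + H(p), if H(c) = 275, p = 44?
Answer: -371318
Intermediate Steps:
(-248778 - 122815) + H(p) = (-248778 - 122815) + 275 = -371593 + 275 = -371318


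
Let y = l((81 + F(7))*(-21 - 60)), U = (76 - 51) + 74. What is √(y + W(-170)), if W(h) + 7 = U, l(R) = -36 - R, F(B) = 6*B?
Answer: √10019 ≈ 100.09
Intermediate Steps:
U = 99 (U = 25 + 74 = 99)
W(h) = 92 (W(h) = -7 + 99 = 92)
y = 9927 (y = -36 - (81 + 6*7)*(-21 - 60) = -36 - (81 + 42)*(-81) = -36 - 123*(-81) = -36 - 1*(-9963) = -36 + 9963 = 9927)
√(y + W(-170)) = √(9927 + 92) = √10019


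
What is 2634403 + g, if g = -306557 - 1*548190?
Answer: 1779656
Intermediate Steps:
g = -854747 (g = -306557 - 548190 = -854747)
2634403 + g = 2634403 - 854747 = 1779656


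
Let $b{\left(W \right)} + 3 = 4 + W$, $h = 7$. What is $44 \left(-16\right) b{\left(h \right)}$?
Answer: $-5632$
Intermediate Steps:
$b{\left(W \right)} = 1 + W$ ($b{\left(W \right)} = -3 + \left(4 + W\right) = 1 + W$)
$44 \left(-16\right) b{\left(h \right)} = 44 \left(-16\right) \left(1 + 7\right) = \left(-704\right) 8 = -5632$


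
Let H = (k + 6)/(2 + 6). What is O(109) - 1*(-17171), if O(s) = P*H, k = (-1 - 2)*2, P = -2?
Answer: 17171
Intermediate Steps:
k = -6 (k = -3*2 = -6)
H = 0 (H = (-6 + 6)/(2 + 6) = 0/8 = 0*(⅛) = 0)
O(s) = 0 (O(s) = -2*0 = 0)
O(109) - 1*(-17171) = 0 - 1*(-17171) = 0 + 17171 = 17171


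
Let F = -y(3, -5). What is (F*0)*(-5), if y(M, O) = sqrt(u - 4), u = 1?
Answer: 0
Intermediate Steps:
y(M, O) = I*sqrt(3) (y(M, O) = sqrt(1 - 4) = sqrt(-3) = I*sqrt(3))
F = -I*sqrt(3) ≈ -1.732*I
(F*0)*(-5) = (-I*sqrt(3)*0)*(-5) = 0*(-5) = 0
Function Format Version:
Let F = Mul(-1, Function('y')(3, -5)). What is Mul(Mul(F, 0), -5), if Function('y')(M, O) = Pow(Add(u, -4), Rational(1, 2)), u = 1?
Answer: 0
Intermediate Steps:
Function('y')(M, O) = Mul(I, Pow(3, Rational(1, 2))) (Function('y')(M, O) = Pow(Add(1, -4), Rational(1, 2)) = Pow(-3, Rational(1, 2)) = Mul(I, Pow(3, Rational(1, 2))))
F = Mul(-1, I, Pow(3, Rational(1, 2))) (F = Mul(-1, Mul(I, Pow(3, Rational(1, 2)))) = Mul(-1, I, Pow(3, Rational(1, 2))) ≈ Mul(-1.7320, I))
Mul(Mul(F, 0), -5) = Mul(Mul(Mul(-1, I, Pow(3, Rational(1, 2))), 0), -5) = Mul(0, -5) = 0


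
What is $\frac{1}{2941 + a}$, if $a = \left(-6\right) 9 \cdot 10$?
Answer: $\frac{1}{2401} \approx 0.00041649$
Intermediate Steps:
$a = -540$ ($a = \left(-54\right) 10 = -540$)
$\frac{1}{2941 + a} = \frac{1}{2941 - 540} = \frac{1}{2401}$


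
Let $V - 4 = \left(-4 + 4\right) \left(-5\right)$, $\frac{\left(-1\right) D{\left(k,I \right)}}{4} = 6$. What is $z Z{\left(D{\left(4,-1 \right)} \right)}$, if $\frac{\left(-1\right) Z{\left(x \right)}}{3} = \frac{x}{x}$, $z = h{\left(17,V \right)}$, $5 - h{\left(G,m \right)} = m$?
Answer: $-3$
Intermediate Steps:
$D{\left(k,I \right)} = -24$ ($D{\left(k,I \right)} = \left(-4\right) 6 = -24$)
$V = 4$ ($V = 4 + \left(-4 + 4\right) \left(-5\right) = 4 + 0 \left(-5\right) = 4 + 0 = 4$)
$h{\left(G,m \right)} = 5 - m$
$z = 1$ ($z = 5 - 4 = 1$)
$Z{\left(x \right)} = -3$ ($Z{\left(x \right)} = - 3 \frac{x}{x} = \left(-3\right) 1 = -3$)
$z Z{\left(D{\left(4,-1 \right)} \right)} = 1 \left(-3\right) = -3$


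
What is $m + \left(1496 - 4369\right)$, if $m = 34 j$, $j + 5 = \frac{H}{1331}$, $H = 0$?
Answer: $-3043$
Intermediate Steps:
$j = -5$ ($j = -5 + \frac{0}{1331} = -5 + 0 \cdot \frac{1}{1331} = -5 + 0 = -5$)
$m = -170$ ($m = 34 \left(-5\right) = -170$)
$m + \left(1496 - 4369\right) = -170 + \left(1496 - 4369\right) = -170 - 2873 = -3043$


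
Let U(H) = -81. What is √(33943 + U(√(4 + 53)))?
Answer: √33862 ≈ 184.02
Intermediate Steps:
√(33943 + U(√(4 + 53))) = √(33943 - 81) = √33862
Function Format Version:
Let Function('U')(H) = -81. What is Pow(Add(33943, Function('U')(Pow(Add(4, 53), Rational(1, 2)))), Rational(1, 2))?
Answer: Pow(33862, Rational(1, 2)) ≈ 184.02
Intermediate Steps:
Pow(Add(33943, Function('U')(Pow(Add(4, 53), Rational(1, 2)))), Rational(1, 2)) = Pow(Add(33943, -81), Rational(1, 2)) = Pow(33862, Rational(1, 2))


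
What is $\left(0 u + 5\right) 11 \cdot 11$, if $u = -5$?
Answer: $605$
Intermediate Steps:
$\left(0 u + 5\right) 11 \cdot 11 = \left(0 \left(-5\right) + 5\right) 11 \cdot 11 = \left(0 + 5\right) 11 \cdot 11 = 5 \cdot 11 \cdot 11 = 55 \cdot 11 = 605$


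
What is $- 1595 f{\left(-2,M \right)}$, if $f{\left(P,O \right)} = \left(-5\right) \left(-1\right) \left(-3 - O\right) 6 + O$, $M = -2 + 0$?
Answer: $51040$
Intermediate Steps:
$M = -2$
$f{\left(P,O \right)} = -90 - 29 O$ ($f{\left(P,O \right)} = 5 \left(-3 - O\right) 6 + O = \left(-15 - 5 O\right) 6 + O = \left(-90 - 30 O\right) + O = -90 - 29 O$)
$- 1595 f{\left(-2,M \right)} = - 1595 \left(-90 - -58\right) = - 1595 \left(-90 + 58\right) = \left(-1595\right) \left(-32\right) = 51040$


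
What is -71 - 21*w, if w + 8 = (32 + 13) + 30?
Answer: -1478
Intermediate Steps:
w = 67 (w = -8 + ((32 + 13) + 30) = -8 + (45 + 30) = -8 + 75 = 67)
-71 - 21*w = -71 - 21*67 = -71 - 1407 = -1478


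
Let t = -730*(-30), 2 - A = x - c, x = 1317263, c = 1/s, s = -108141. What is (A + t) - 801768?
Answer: -226785627190/108141 ≈ -2.0971e+6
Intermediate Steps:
c = -1/108141 (c = 1/(-108141) = -1/108141 ≈ -9.2472e-6)
A = -142449921802/108141 (A = 2 - (1317263 - 1*(-1/108141)) = 2 - (1317263 + 1/108141) = 2 - 1*142450138084/108141 = 2 - 142450138084/108141 = -142449921802/108141 ≈ -1.3173e+6)
t = 21900
(A + t) - 801768 = (-142449921802/108141 + 21900) - 801768 = -140081633902/108141 - 801768 = -226785627190/108141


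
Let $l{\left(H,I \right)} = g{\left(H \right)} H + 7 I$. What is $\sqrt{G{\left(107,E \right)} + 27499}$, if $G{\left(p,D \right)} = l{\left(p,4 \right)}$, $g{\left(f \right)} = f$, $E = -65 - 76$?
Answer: $8 \sqrt{609} \approx 197.42$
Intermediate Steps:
$E = -141$
$l{\left(H,I \right)} = H^{2} + 7 I$ ($l{\left(H,I \right)} = H H + 7 I = H^{2} + 7 I$)
$G{\left(p,D \right)} = 28 + p^{2}$ ($G{\left(p,D \right)} = p^{2} + 7 \cdot 4 = p^{2} + 28 = 28 + p^{2}$)
$\sqrt{G{\left(107,E \right)} + 27499} = \sqrt{\left(28 + 107^{2}\right) + 27499} = \sqrt{\left(28 + 11449\right) + 27499} = \sqrt{11477 + 27499} = \sqrt{38976} = 8 \sqrt{609}$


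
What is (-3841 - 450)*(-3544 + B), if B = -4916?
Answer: 36301860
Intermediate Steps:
(-3841 - 450)*(-3544 + B) = (-3841 - 450)*(-3544 - 4916) = -4291*(-8460) = 36301860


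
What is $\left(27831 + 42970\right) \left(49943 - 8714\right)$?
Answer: $2919054429$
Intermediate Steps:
$\left(27831 + 42970\right) \left(49943 - 8714\right) = 70801 \cdot 41229 = 2919054429$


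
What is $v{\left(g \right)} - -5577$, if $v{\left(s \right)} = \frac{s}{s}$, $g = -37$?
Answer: $5578$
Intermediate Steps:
$v{\left(s \right)} = 1$
$v{\left(g \right)} - -5577 = 1 - -5577 = 1 + 5577 = 5578$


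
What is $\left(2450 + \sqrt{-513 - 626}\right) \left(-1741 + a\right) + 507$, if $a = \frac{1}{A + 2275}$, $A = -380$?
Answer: $- \frac{1616412907}{379} - \frac{3299194 i \sqrt{1139}}{1895} \approx -4.2649 \cdot 10^{6} - 58757.0 i$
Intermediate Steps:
$a = \frac{1}{1895}$ ($a = \frac{1}{-380 + 2275} = \frac{1}{1895} \approx 0.0005277$)
$\left(2450 + \sqrt{-513 - 626}\right) \left(-1741 + a\right) + 507 = \left(2450 + \sqrt{-513 - 626}\right) \left(-1741 + \frac{1}{1895}\right) + 507 = \left(2450 + \sqrt{-1139}\right) \left(- \frac{3299194}{1895}\right) + 507 = \left(2450 + i \sqrt{1139}\right) \left(- \frac{3299194}{1895}\right) + 507 = \left(- \frac{1616605060}{379} - \frac{3299194 i \sqrt{1139}}{1895}\right) + 507 = - \frac{1616412907}{379} - \frac{3299194 i \sqrt{1139}}{1895}$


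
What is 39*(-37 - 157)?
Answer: -7566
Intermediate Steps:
39*(-37 - 157) = 39*(-194) = -7566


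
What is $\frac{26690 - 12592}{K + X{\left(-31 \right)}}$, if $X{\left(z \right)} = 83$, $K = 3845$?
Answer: $\frac{7049}{1964} \approx 3.5891$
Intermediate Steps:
$\frac{26690 - 12592}{K + X{\left(-31 \right)}} = \frac{26690 - 12592}{3845 + 83} = \frac{14098}{3928} = 14098 \cdot \frac{1}{3928} = \frac{7049}{1964}$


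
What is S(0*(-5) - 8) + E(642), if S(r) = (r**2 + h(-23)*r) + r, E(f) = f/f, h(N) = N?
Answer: 241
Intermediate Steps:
E(f) = 1
S(r) = r**2 - 22*r (S(r) = (r**2 - 23*r) + r = r**2 - 22*r)
S(0*(-5) - 8) + E(642) = (0*(-5) - 8)*(-22 + (0*(-5) - 8)) + 1 = (0 - 8)*(-22 + (0 - 8)) + 1 = -8*(-22 - 8) + 1 = -8*(-30) + 1 = 240 + 1 = 241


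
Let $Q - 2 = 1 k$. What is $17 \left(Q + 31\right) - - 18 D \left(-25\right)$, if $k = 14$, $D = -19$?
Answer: $9349$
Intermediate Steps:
$Q = 16$ ($Q = 2 + 1 \cdot 14 = 2 + 14 = 16$)
$17 \left(Q + 31\right) - - 18 D \left(-25\right) = 17 \left(16 + 31\right) - \left(-18\right) \left(-19\right) \left(-25\right) = 17 \cdot 47 - 342 \left(-25\right) = 799 - -8550 = 799 + 8550 = 9349$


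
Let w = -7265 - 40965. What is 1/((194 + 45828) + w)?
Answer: -1/2208 ≈ -0.00045290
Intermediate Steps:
w = -48230
1/((194 + 45828) + w) = 1/((194 + 45828) - 48230) = 1/(46022 - 48230) = 1/(-2208) = -1/2208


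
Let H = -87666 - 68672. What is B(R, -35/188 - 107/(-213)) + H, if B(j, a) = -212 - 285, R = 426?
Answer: -156835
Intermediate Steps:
B(j, a) = -497
H = -156338
B(R, -35/188 - 107/(-213)) + H = -497 - 156338 = -156835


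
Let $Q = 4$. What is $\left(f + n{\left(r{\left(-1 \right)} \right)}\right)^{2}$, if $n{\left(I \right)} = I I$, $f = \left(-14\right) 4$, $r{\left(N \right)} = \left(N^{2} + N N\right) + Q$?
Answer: $400$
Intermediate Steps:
$r{\left(N \right)} = 4 + 2 N^{2}$ ($r{\left(N \right)} = \left(N^{2} + N N\right) + 4 = \left(N^{2} + N^{2}\right) + 4 = 2 N^{2} + 4 = 4 + 2 N^{2}$)
$f = -56$
$n{\left(I \right)} = I^{2}$
$\left(f + n{\left(r{\left(-1 \right)} \right)}\right)^{2} = \left(-56 + \left(4 + 2 \left(-1\right)^{2}\right)^{2}\right)^{2} = \left(-56 + \left(4 + 2 \cdot 1\right)^{2}\right)^{2} = \left(-56 + \left(4 + 2\right)^{2}\right)^{2} = \left(-56 + 6^{2}\right)^{2} = \left(-56 + 36\right)^{2} = \left(-20\right)^{2} = 400$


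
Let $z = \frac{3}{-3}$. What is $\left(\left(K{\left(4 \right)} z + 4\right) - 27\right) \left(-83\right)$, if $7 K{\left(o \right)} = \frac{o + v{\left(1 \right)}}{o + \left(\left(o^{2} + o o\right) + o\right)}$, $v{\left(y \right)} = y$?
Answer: $\frac{106987}{56} \approx 1910.5$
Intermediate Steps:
$z = -1$ ($z = 3 \left(- \frac{1}{3}\right) = -1$)
$K{\left(o \right)} = \frac{1 + o}{7 \left(2 o + 2 o^{2}\right)}$ ($K{\left(o \right)} = \frac{\left(o + 1\right) \frac{1}{o + \left(\left(o^{2} + o o\right) + o\right)}}{7} = \frac{\left(1 + o\right) \frac{1}{o + \left(\left(o^{2} + o^{2}\right) + o\right)}}{7} = \frac{\left(1 + o\right) \frac{1}{o + \left(2 o^{2} + o\right)}}{7} = \frac{\left(1 + o\right) \frac{1}{o + \left(o + 2 o^{2}\right)}}{7} = \frac{\left(1 + o\right) \frac{1}{2 o + 2 o^{2}}}{7} = \frac{\frac{1}{2 o + 2 o^{2}} \left(1 + o\right)}{7} = \frac{1 + o}{7 \left(2 o + 2 o^{2}\right)}$)
$\left(\left(K{\left(4 \right)} z + 4\right) - 27\right) \left(-83\right) = \left(\left(\frac{1}{14 \cdot 4} \left(-1\right) + 4\right) - 27\right) \left(-83\right) = \left(\left(\frac{1}{14} \cdot \frac{1}{4} \left(-1\right) + 4\right) - 27\right) \left(-83\right) = \left(\left(\frac{1}{56} \left(-1\right) + 4\right) - 27\right) \left(-83\right) = \left(\left(- \frac{1}{56} + 4\right) - 27\right) \left(-83\right) = \left(\frac{223}{56} - 27\right) \left(-83\right) = \left(- \frac{1289}{56}\right) \left(-83\right) = \frac{106987}{56}$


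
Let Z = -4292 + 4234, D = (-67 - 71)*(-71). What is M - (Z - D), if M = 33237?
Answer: 43093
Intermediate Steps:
D = 9798 (D = -138*(-71) = 9798)
Z = -58
M - (Z - D) = 33237 - (-58 - 1*9798) = 33237 - (-58 - 9798) = 33237 - 1*(-9856) = 33237 + 9856 = 43093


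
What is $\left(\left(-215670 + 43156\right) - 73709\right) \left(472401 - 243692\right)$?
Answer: $-56313416107$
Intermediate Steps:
$\left(\left(-215670 + 43156\right) - 73709\right) \left(472401 - 243692\right) = \left(-172514 - 73709\right) 228709 = \left(-246223\right) 228709 = -56313416107$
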